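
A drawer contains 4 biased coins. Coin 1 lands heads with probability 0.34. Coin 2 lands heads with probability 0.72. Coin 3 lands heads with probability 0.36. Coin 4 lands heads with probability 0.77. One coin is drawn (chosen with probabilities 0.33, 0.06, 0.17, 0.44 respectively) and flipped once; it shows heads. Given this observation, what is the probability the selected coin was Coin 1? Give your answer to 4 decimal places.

Posterior probability ≈ 0.2020

P(heads|C1) = 0.34; P(heads|C2) = 0.72; P(heads|C3) = 0.36; P(heads|C4) = 0.77.
Prior × likelihood for each source: 0.33·0.34=0.1122, 0.06·0.72=0.04320, 0.17·0.36=0.06120, 0.44·0.77=0.3388. Summing gives P(heads) = 0.55540.
P(Coin 1 | heads) = 0.1122 / 0.55540 = 0.2020.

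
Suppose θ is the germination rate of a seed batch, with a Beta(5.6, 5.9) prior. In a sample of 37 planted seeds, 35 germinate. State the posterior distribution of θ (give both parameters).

Posterior: Beta(40.6, 7.9)

Observing 35 successes and 2 failures updates Beta(5.6, 5.9) by adding the success and failure counts to the two shape parameters: α = 5.6+35 = 40.6, β = 5.9+2 = 7.9.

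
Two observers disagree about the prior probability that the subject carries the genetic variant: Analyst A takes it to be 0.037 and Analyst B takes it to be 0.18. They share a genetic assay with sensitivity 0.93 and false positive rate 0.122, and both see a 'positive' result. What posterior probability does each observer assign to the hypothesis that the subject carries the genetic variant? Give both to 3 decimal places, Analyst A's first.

The likelihood ratio for a 'positive' result is 0.93/0.122 = 7.6230.
Analyst A: prior odds 0.037/0.963 = 0.038422; posterior odds 0.29289; posterior probability 0.227.
Analyst B: prior odds 0.18/0.82 = 0.21951; posterior odds 1.6733; posterior probability 0.626.

Analyst A: 0.227; Analyst B: 0.626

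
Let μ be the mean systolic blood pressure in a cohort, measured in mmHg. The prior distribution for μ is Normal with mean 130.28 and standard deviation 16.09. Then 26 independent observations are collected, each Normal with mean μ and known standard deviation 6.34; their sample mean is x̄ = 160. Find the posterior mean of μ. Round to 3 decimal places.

Posterior mean ≈ 159.824

Prior precision 1/τ₀² = 1/16.09² = 0.00386267; data precision n/σ² = 26/6.34² = 0.646837.
Posterior precision = 0.00386267 + 0.646837 = 0.650700.
Posterior mean = (0.00386267·130.28 + 0.646837·160) / 0.650700 = 159.824.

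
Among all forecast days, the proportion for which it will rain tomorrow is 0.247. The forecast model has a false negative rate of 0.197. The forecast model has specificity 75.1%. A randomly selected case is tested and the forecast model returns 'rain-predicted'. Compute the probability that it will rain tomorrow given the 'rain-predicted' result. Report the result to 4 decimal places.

Let H be the event that it will rain tomorrow. P(H) = 0.247, so P(¬H) = 0.753. With E the 'rain-predicted' result, P(E|H) = 0.803 and P(E|¬H) = 0.249.
P(E) = 0.803·0.247 + 0.249·0.753 = 0.19834 + 0.18750 = 0.38584.
By Bayes' theorem, P(H|E) = 0.19834 / 0.38584 = 0.5141.

P(H | E) ≈ 0.5141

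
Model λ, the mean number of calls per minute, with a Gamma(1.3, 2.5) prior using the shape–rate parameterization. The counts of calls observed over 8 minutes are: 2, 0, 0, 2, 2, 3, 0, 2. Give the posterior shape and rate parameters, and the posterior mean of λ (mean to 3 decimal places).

The Poisson likelihood adds the total count to the shape and the number of exposure periods to the rate. Here ∑xᵢ = 11 and n = 8, so shape 1.3→12.3 and rate 2.5→10.5.
E[λ | data] = 12.3/10.5 = 1.171.

Posterior: Gamma(shape=12.3, rate=10.5); mean ≈ 1.171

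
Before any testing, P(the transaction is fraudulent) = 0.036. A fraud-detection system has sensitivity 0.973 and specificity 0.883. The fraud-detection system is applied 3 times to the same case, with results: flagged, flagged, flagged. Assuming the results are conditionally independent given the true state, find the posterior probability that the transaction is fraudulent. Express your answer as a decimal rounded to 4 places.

Posterior P(H) ≈ 0.9555

Let H be the event that the transaction is fraudulent; start with P(H) = 0.036. P('flagged'|H) = 0.973, P('flagged'|¬H) = 0.117.
Update on result 1 ('flagged'): P(H) ← 0.973·0.0360 / (0.973·0.0360 + 0.117·0.9640) = 0.035028/0.14782 = 0.2370.
Update on result 2 ('flagged'): P(H) ← 0.973·0.2370 / (0.973·0.2370 + 0.117·0.7630) = 0.23057/0.31985 = 0.7209.
Update on result 3 ('flagged'): P(H) ← 0.973·0.7209 / (0.973·0.7209 + 0.117·0.2791) = 0.70142/0.73408 = 0.9555.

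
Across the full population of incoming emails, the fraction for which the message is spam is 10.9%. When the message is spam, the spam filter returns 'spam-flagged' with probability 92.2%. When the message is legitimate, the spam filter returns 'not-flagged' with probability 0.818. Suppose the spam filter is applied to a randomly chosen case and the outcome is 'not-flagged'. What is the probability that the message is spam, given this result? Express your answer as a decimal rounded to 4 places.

P(H | E) ≈ 0.0115

Write H for 'the message is spam'. Prior odds H:¬H = 0.109/0.891 = 0.12233. For the 'not-flagged' outcome, the likelihood ratio is 0.078/0.818 = 0.095355.
Posterior odds = 0.12233 × 0.095355 = 0.011665, so P(H|E) = 0.011665/(1+0.011665) = 0.0115.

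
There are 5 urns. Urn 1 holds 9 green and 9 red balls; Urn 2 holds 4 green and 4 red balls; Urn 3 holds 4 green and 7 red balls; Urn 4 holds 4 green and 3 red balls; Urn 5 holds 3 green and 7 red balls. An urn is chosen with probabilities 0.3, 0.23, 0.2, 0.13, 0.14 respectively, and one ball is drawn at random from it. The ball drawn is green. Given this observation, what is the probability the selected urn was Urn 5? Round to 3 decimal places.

Tabulate prior·likelihood by source: [1] prior 0.3, lik 0.5, product 0.1500; [2] prior 0.23, lik 0.5, product 0.1150; [3] prior 0.2, lik 0.3636, product 0.07273; [4] prior 0.13, lik 0.5714, product 0.07429; [5] prior 0.14, lik 0.3, product 0.04200.
Normalizing constant = 0.45401; the posterior for Urn 5 is its product over the sum, 0.04200/0.45401 = 0.093.

Posterior probability ≈ 0.093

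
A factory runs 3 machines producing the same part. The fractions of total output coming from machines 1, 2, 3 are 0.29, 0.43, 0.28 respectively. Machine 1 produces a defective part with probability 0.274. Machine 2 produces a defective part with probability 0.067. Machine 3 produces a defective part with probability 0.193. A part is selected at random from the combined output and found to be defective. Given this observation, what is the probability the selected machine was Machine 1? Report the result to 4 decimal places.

P(defective|M1) = 0.274; P(defective|M2) = 0.067; P(defective|M3) = 0.193.
Prior × likelihood for each source: 0.29·0.274=0.07946, 0.43·0.067=0.02881, 0.28·0.193=0.05404. Summing gives P(defective) = 0.16231.
P(Machine 1 | defective) = 0.07946 / 0.16231 = 0.4896.

Posterior probability ≈ 0.4896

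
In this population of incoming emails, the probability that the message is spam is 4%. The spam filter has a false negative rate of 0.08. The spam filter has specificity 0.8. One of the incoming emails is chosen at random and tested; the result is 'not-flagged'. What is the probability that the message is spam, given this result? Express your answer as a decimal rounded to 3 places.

Let H be the event that the message is spam. P(H) = 0.04, so P(¬H) = 0.96. With E the 'not-flagged' result, P(E|H) = 0.08 and P(E|¬H) = 0.8.
P(E) = 0.08·0.04 + 0.8·0.96 = 0.0032000 + 0.76800 = 0.77120.
By Bayes' theorem, P(H|E) = 0.0032000 / 0.77120 = 0.004.

P(H | E) ≈ 0.004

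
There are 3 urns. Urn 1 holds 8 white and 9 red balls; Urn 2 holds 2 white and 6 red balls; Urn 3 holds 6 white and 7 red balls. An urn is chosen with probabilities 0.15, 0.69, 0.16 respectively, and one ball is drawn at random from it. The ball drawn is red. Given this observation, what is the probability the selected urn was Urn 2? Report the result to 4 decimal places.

Posterior probability ≈ 0.7576

Tabulate prior·likelihood by source: [1] prior 0.15, lik 0.5294, product 0.07941; [2] prior 0.69, lik 0.75, product 0.5175; [3] prior 0.16, lik 0.5385, product 0.08615.
Normalizing constant = 0.68307; the posterior for Urn 2 is its product over the sum, 0.5175/0.68307 = 0.7576.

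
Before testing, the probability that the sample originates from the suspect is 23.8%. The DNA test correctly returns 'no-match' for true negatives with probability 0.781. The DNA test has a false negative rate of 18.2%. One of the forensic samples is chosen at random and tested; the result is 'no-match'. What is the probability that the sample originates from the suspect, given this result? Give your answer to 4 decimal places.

P(H | E) ≈ 0.0678

Write H for 'the sample originates from the suspect'. Prior odds H:¬H = 0.238/0.762 = 0.31234. For the 'no-match' outcome, the likelihood ratio is 0.182/0.781 = 0.23303.
Posterior odds = 0.31234 × 0.23303 = 0.072785, so P(H|E) = 0.072785/(1+0.072785) = 0.0678.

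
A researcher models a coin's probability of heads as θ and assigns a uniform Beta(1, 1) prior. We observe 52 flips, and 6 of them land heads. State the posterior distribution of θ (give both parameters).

Observing 6 successes and 46 failures updates Beta(1, 1) by adding the success and failure counts to the two shape parameters: α = 1+6 = 7, β = 1+46 = 47.

Posterior: Beta(7, 47)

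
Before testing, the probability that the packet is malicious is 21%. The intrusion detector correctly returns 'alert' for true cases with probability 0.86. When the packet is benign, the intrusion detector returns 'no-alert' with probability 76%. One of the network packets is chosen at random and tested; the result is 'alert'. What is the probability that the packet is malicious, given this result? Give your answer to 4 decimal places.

Write H for 'the packet is malicious'. Prior odds H:¬H = 0.21/0.79 = 0.26582. For the 'alert' outcome, the likelihood ratio is 0.86/0.24 = 3.5833.
Posterior odds = 0.26582 × 3.5833 = 0.95253, so P(H|E) = 0.95253/(1+0.95253) = 0.4878.

P(H | E) ≈ 0.4878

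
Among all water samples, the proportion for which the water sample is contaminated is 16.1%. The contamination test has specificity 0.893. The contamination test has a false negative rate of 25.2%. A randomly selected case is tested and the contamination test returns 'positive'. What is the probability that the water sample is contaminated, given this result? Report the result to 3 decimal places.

P(H | E) ≈ 0.573

Write H for 'the water sample is contaminated'. Prior odds H:¬H = 0.161/0.839 = 0.19190. For the 'positive' outcome, the likelihood ratio is 0.748/0.107 = 6.9907.
Posterior odds = 0.19190 × 6.9907 = 1.3415, so P(H|E) = 1.3415/(1+1.3415) = 0.573.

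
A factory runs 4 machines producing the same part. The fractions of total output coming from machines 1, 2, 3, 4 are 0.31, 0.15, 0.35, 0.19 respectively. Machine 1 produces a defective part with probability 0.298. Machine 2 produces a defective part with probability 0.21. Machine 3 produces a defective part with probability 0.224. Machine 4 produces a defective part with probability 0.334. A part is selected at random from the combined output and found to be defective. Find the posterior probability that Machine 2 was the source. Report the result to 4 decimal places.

P(defective|M1) = 0.298; P(defective|M2) = 0.21; P(defective|M3) = 0.224; P(defective|M4) = 0.334.
Prior × likelihood for each source: 0.31·0.298=0.09238, 0.15·0.21=0.03150, 0.35·0.224=0.07840, 0.19·0.334=0.06346. Summing gives P(defective) = 0.26574.
P(Machine 2 | defective) = 0.03150 / 0.26574 = 0.1185.

Posterior probability ≈ 0.1185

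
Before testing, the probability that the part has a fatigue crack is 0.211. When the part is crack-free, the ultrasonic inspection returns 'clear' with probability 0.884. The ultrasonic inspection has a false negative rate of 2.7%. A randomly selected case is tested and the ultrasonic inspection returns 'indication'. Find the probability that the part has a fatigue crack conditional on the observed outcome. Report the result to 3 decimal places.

Let H be the event that the part has a fatigue crack. P(H) = 0.211, so P(¬H) = 0.789. With E the 'indication' result, P(E|H) = 0.973 and P(E|¬H) = 0.116.
P(E) = 0.973·0.211 + 0.116·0.789 = 0.20530 + 0.091524 = 0.29683.
By Bayes' theorem, P(H|E) = 0.20530 / 0.29683 = 0.692.

P(H | E) ≈ 0.692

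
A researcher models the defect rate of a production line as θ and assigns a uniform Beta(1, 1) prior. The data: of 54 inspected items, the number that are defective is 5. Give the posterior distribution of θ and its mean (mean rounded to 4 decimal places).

The binomial likelihood is conjugate to the Beta prior: with 5 successes and 49 failures, the posterior is Beta(1+5, 1+49) = Beta(6, 50).
Posterior mean = α/(α+β) = 6/56 = 0.1071.

Posterior: Beta(6, 50); mean ≈ 0.1071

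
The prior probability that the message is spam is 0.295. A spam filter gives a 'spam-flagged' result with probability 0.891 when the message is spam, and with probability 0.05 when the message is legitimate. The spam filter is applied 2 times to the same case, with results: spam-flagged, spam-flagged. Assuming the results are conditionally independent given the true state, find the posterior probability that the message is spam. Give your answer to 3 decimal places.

Let H be the event that the message is spam; start with P(H) = 0.295. P('spam-flagged'|H) = 0.891, P('spam-flagged'|¬H) = 0.05.
Update on result 1 ('spam-flagged'): P(H) ← 0.891·0.2950 / (0.891·0.2950 + 0.05·0.7050) = 0.26284/0.29809 = 0.8817.
Update on result 2 ('spam-flagged'): P(H) ← 0.891·0.8817 / (0.891·0.8817 + 0.05·0.1183) = 0.78564/0.79155 = 0.9925.

Posterior P(H) ≈ 0.993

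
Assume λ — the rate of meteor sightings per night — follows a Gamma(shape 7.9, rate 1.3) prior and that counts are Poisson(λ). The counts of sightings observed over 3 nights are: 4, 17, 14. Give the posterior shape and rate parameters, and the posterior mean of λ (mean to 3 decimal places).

Posterior: Gamma(shape=42.9, rate=4.3); mean ≈ 9.977

The Poisson likelihood adds the total count to the shape and the number of exposure periods to the rate. Here ∑xᵢ = 35 and n = 3, so shape 7.9→42.9 and rate 1.3→4.3.
Posterior mean = shape/rate = 42.9/4.3 = 9.977.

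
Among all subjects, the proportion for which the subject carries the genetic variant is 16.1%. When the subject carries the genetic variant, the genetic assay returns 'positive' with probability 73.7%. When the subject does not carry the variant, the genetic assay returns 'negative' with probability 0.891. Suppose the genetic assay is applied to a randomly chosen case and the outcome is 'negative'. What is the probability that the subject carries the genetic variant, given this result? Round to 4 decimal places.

Let H be the event that the subject carries the genetic variant. P(H) = 0.161, so P(¬H) = 0.839. With E the 'negative' result, P(E|H) = 0.263 and P(E|¬H) = 0.891.
P(E) = 0.263·0.161 + 0.891·0.839 = 0.042343 + 0.74755 = 0.78989.
By Bayes' theorem, P(H|E) = 0.042343 / 0.78989 = 0.0536.

P(H | E) ≈ 0.0536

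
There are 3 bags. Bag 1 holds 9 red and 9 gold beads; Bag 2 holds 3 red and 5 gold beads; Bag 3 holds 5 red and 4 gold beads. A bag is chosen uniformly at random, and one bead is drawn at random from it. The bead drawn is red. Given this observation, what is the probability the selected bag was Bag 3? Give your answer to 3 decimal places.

Tabulate prior·likelihood by source: [1] prior 0.333333, lik 0.5, product 0.1667; [2] prior 0.333333, lik 0.375, product 0.1250; [3] prior 0.333333, lik 0.5556, product 0.1852.
Normalizing constant = 0.47685; the posterior for Bag 3 is its product over the sum, 0.1852/0.47685 = 0.388.

Posterior probability ≈ 0.388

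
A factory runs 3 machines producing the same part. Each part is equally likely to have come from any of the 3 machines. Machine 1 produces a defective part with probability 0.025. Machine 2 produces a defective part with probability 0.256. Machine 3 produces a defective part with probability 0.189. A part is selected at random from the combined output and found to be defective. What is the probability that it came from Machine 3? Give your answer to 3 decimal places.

P(defective|M1) = 0.025; P(defective|M2) = 0.256; P(defective|M3) = 0.189.
Prior × likelihood for each source: 0.333333·0.025=0.008333, 0.333333·0.256=0.08533, 0.333333·0.189=0.06300. Summing gives P(defective) = 0.15667.
P(Machine 3 | defective) = 0.06300 / 0.15667 = 0.402.

Posterior probability ≈ 0.402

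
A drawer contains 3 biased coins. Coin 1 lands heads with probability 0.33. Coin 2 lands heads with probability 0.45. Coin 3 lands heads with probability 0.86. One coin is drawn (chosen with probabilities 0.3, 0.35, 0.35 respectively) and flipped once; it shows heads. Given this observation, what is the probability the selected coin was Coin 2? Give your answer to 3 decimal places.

Tabulate prior·likelihood by source: [1] prior 0.3, lik 0.33, product 0.09900; [2] prior 0.35, lik 0.45, product 0.1575; [3] prior 0.35, lik 0.86, product 0.3010.
Normalizing constant = 0.55750; the posterior for Coin 2 is its product over the sum, 0.1575/0.55750 = 0.283.

Posterior probability ≈ 0.283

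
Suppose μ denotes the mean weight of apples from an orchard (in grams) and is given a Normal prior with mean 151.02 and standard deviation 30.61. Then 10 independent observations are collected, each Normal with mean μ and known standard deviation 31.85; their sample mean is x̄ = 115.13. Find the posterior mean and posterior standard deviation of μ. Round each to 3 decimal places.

Posterior mean ≈ 118.636; posterior SD ≈ 9.567

Prior precision 1/τ₀² = 1/30.61² = 0.00106727; data precision n/σ² = 10/31.85² = 0.00985783.
Posterior precision = 0.00106727 + 0.00985783 = 0.0109251, giving posterior SD = 1/√0.0109251 = 9.567.
Posterior mean = (0.00106727·151.02 + 0.00985783·115.13) / 0.0109251 = 118.636.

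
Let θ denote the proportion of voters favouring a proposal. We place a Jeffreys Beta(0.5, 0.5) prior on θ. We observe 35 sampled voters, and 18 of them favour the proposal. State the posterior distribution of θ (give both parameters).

Posterior: Beta(18.5, 17.5)

The binomial likelihood is conjugate to the Beta prior: with 18 successes and 17 failures, the posterior is Beta(0.5+18, 0.5+17) = Beta(18.5, 17.5).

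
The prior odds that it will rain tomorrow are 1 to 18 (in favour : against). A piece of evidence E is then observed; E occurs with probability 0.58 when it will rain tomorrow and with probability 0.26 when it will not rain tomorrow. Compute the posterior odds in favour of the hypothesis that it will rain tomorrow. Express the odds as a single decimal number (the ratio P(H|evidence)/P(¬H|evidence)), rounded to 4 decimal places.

Prior odds = 1/18 = 0.055556.
Likelihood ratio for E = 0.58/0.26 = 2.2308.
Posterior odds = prior odds × LR = 0.12393.

Posterior odds ≈ 0.1239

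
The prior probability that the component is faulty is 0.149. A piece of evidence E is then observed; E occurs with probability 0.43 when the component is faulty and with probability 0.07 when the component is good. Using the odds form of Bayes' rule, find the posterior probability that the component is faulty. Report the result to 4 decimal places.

Prior odds = 0.149/(1−0.149) = 0.17509. In log-odds, ln(0.17509) = -1.7425.
Add log likelihood ratio: ln(6.1429) = 1.8153.
Posterior log-odds = 0.072824, so posterior odds = exp(0.072824) = 1.0755. Converting, P(H|E) = 1.0755/2.0755 = 0.5182.

Posterior probability ≈ 0.5182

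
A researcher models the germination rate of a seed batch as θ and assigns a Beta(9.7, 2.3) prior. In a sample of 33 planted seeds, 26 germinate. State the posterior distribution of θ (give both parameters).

The binomial likelihood is conjugate to the Beta prior: with 26 successes and 7 failures, the posterior is Beta(9.7+26, 2.3+7) = Beta(35.7, 9.3).

Posterior: Beta(35.7, 9.3)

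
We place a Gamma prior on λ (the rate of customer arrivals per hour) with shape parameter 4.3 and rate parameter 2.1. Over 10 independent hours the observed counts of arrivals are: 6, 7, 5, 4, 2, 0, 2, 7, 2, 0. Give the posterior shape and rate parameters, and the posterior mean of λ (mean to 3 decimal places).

Posterior: Gamma(shape=39.3, rate=12.1); mean ≈ 3.248

Total count ∑xᵢ = 35 over n = 10 hours.
Gamma is conjugate to the Poisson likelihood: posterior is Gamma(shape = 4.3+35 = 39.3, rate = 2.1+10 = 12.1).
Posterior mean = shape/rate = 39.3/12.1 = 3.248.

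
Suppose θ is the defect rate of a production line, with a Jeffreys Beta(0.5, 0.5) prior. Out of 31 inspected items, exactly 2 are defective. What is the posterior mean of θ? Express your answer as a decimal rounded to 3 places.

The binomial likelihood is conjugate to the Beta prior: with 2 successes and 29 failures, the posterior is Beta(0.5+2, 0.5+29) = Beta(2.5, 29.5).
Posterior mean = α/(α+β) = 2.5/32 = 0.078.

Posterior mean ≈ 0.078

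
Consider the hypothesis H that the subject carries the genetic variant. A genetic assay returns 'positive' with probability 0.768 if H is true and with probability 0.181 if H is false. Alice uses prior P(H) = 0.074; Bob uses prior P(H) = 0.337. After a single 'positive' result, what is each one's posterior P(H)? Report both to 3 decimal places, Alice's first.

The likelihood ratio for a 'positive' result is 0.768/0.181 = 4.2431.
Alice: prior odds 0.074/0.926 = 0.079914; posterior odds 0.33908; posterior probability 0.253.
Bob: prior odds 0.337/0.663 = 0.50830; posterior odds 2.1567; posterior probability 0.683.

Alice: 0.253; Bob: 0.683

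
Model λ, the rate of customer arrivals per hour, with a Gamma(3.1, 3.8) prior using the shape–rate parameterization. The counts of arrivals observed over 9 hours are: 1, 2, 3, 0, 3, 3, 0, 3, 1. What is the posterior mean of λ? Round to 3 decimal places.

Posterior mean ≈ 1.492

The Poisson likelihood adds the total count to the shape and the number of exposure periods to the rate. Here ∑xᵢ = 16 and n = 9, so shape 3.1→19.1 and rate 3.8→12.8.
E[λ | data] = 19.1/12.8 = 1.492.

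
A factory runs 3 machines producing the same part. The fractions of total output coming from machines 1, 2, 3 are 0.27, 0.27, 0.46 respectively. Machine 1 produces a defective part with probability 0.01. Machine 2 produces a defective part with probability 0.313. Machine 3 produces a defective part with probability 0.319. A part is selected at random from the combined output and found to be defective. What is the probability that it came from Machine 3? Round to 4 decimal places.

P(defective|M1) = 0.01; P(defective|M2) = 0.313; P(defective|M3) = 0.319.
Prior × likelihood for each source: 0.27·0.01=0.002700, 0.27·0.313=0.08451, 0.46·0.319=0.1467. Summing gives P(defective) = 0.23395.
P(Machine 3 | defective) = 0.1467 / 0.23395 = 0.6272.

Posterior probability ≈ 0.6272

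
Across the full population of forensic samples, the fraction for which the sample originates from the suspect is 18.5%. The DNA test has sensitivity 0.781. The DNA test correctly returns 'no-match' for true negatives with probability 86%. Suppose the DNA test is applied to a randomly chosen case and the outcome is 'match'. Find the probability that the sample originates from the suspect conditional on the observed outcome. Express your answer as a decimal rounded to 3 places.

Write H for 'the sample originates from the suspect'. Prior odds H:¬H = 0.185/0.815 = 0.22699. For the 'match' outcome, the likelihood ratio is 0.781/0.14 = 5.5786.
Posterior odds = 0.22699 × 5.5786 = 1.2663, so P(H|E) = 1.2663/(1+1.2663) = 0.559.

P(H | E) ≈ 0.559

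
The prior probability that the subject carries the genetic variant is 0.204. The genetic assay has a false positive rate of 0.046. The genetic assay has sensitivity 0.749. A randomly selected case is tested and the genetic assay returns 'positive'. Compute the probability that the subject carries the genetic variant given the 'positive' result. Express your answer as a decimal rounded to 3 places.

P(H | E) ≈ 0.807

Write H for 'the subject carries the genetic variant'. Prior odds H:¬H = 0.204/0.796 = 0.25628. For the 'positive' outcome, the likelihood ratio is 0.749/0.046 = 16.283.
Posterior odds = 0.25628 × 16.283 = 4.1729, so P(H|E) = 4.1729/(1+4.1729) = 0.807.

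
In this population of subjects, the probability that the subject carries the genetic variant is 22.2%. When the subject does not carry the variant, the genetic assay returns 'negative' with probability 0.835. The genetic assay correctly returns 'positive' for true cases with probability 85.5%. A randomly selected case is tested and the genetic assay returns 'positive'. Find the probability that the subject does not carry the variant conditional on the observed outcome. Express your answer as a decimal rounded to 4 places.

P(¬H | E) ≈ 0.4035

Let H be the event that the subject carries the genetic variant. P(H) = 0.222, so P(¬H) = 0.778. With E the 'positive' result, P(E|H) = 0.855 and P(E|¬H) = 0.165.
P(E) = 0.855·0.222 + 0.165·0.778 = 0.18981 + 0.12837 = 0.31818.
By Bayes' theorem, P(H|E) = 0.18981 / 0.31818 = 0.5965. Hence P(¬H|E) = 1 − 0.5965 = 0.4035.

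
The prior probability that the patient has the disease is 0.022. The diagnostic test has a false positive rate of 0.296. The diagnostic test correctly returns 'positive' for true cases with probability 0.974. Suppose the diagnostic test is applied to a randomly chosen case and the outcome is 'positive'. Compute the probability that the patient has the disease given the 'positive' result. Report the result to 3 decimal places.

P(H | E) ≈ 0.069

Write H for 'the patient has the disease'. Prior odds H:¬H = 0.022/0.978 = 0.022495. For the 'positive' outcome, the likelihood ratio is 0.974/0.296 = 3.2905.
Posterior odds = 0.022495 × 3.2905 = 0.074020, so P(H|E) = 0.074020/(1+0.074020) = 0.069.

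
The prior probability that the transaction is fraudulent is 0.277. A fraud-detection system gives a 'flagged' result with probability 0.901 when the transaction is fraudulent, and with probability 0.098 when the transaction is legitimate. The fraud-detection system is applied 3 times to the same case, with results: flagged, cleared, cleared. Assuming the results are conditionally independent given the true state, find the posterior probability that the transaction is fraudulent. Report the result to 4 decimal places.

Posterior P(H) ≈ 0.0407

Let H be the event that the transaction is fraudulent; start with P(H) = 0.277. P('flagged'|H) = 0.901, P('flagged'|¬H) = 0.098.
Update on result 1 ('flagged'): P(H) ← 0.901·0.2770 / (0.901·0.2770 + 0.098·0.7230) = 0.24958/0.32043 = 0.7789.
Update on result 2 ('cleared'): P(H) ← 0.099·0.7789 / (0.099·0.7789 + 0.902·0.2211) = 0.077109/0.27656 = 0.2788.
Update on result 3 ('cleared'): P(H) ← 0.099·0.2788 / (0.099·0.2788 + 0.902·0.7212) = 0.027603/0.67811 = 0.0407.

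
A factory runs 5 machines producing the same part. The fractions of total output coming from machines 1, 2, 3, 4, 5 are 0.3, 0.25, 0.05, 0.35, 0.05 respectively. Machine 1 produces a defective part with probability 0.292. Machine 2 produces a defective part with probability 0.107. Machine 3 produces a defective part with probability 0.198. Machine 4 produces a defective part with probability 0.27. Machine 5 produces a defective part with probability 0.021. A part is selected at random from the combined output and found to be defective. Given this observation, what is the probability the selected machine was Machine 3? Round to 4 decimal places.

Posterior probability ≈ 0.0450

P(defective|M1) = 0.292; P(defective|M2) = 0.107; P(defective|M3) = 0.198; P(defective|M4) = 0.27; P(defective|M5) = 0.021.
Prior × likelihood for each source: 0.3·0.292=0.08760, 0.25·0.107=0.02675, 0.05·0.198=0.009900, 0.35·0.27=0.09450, 0.05·0.021=0.001050. Summing gives P(defective) = 0.21980.
P(Machine 3 | defective) = 0.009900 / 0.21980 = 0.0450.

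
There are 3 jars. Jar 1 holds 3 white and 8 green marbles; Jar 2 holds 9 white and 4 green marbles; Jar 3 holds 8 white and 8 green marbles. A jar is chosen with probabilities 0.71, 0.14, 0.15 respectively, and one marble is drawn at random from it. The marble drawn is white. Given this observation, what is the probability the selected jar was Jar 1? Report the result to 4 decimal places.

Posterior probability ≈ 0.5297

P(white|Jar 1) = 0.2727; P(white|Jar 2) = 0.6923; P(white|Jar 3) = 0.5.
Prior × likelihood for each source: 0.71·0.2727=0.1936, 0.14·0.6923=0.09692, 0.15·0.5=0.07500. Summing gives P(white) = 0.36556.
P(Jar 1 | white) = 0.1936 / 0.36556 = 0.5297.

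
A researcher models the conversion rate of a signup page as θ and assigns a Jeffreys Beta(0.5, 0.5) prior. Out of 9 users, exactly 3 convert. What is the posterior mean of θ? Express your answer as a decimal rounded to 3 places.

The binomial likelihood is conjugate to the Beta prior: with 3 successes and 6 failures, the posterior is Beta(0.5+3, 0.5+6) = Beta(3.5, 6.5).
Posterior mean = α/(α+β) = 3.5/10 = 0.350.

Posterior mean ≈ 0.350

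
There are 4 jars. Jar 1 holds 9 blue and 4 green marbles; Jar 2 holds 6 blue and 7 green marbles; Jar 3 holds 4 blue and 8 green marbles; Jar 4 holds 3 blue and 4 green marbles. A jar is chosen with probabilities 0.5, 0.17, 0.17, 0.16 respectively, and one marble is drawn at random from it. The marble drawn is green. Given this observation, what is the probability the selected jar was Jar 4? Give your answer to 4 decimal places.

Posterior probability ≈ 0.2031

Tabulate prior·likelihood by source: [1] prior 0.5, lik 0.3077, product 0.1538; [2] prior 0.17, lik 0.5385, product 0.09154; [3] prior 0.17, lik 0.6667, product 0.1133; [4] prior 0.16, lik 0.5714, product 0.09143.
Normalizing constant = 0.45015; the posterior for Jar 4 is its product over the sum, 0.09143/0.45015 = 0.2031.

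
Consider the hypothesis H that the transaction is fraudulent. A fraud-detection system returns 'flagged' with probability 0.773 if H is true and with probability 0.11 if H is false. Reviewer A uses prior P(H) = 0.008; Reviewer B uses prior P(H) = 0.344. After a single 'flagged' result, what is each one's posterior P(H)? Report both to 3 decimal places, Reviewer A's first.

Reviewer A: 0.054; Reviewer B: 0.787

P('+'|H) = 0.773, P('+'|¬H) = 0.11.
Reviewer A: numerator 0.773·0.008 = 0.0061840; evidence = 0.0061840+0.11·0.992 = 0.11530; posterior = 0.054.
Reviewer B: numerator 0.773·0.344 = 0.26591; evidence = 0.26591+0.11·0.656 = 0.33807; posterior = 0.787.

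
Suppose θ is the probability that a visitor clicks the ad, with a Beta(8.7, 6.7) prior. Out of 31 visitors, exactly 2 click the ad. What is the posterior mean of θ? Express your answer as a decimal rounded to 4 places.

Posterior mean ≈ 0.2306

The binomial likelihood is conjugate to the Beta prior: with 2 successes and 29 failures, the posterior is Beta(8.7+2, 6.7+29) = Beta(10.7, 35.7).
Posterior mean = α/(α+β) = 10.7/46.4 = 0.2306.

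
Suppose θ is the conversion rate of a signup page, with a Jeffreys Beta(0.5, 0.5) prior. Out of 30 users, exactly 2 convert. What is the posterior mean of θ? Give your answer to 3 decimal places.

Posterior mean ≈ 0.081

Observing 2 successes and 28 failures updates Beta(0.5, 0.5) by adding the success and failure counts to the two shape parameters: α = 0.5+2 = 2.5, β = 0.5+28 = 28.5.
E[θ | data] = 2.5/(2.5+28.5) = 0.081.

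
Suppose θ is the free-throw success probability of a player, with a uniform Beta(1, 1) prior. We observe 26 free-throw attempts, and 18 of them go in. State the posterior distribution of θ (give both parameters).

Posterior: Beta(19, 9)

Observing 18 successes and 8 failures updates Beta(1, 1) by adding the success and failure counts to the two shape parameters: α = 1+18 = 19, β = 1+8 = 9.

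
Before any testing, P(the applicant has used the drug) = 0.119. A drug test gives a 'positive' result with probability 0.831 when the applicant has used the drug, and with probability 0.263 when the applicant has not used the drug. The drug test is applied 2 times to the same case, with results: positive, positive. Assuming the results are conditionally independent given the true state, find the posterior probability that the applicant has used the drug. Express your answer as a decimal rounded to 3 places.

Let H be the event that the applicant has used the drug; start with P(H) = 0.119. P('positive'|H) = 0.831, P('positive'|¬H) = 0.263.
Update on result 1 ('positive'): P(H) ← 0.831·0.1190 / (0.831·0.1190 + 0.263·0.8810) = 0.098889/0.33059 = 0.2991.
Update on result 2 ('positive'): P(H) ← 0.831·0.2991 / (0.831·0.2991 + 0.263·0.7009) = 0.24857/0.43290 = 0.5742.

Posterior P(H) ≈ 0.574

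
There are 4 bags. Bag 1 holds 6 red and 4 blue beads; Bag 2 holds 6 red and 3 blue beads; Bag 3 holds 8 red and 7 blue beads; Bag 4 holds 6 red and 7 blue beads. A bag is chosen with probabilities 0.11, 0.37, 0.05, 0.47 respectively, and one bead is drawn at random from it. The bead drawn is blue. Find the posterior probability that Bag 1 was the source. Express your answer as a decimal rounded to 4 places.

Tabulate prior·likelihood by source: [1] prior 0.11, lik 0.4, product 0.04400; [2] prior 0.37, lik 0.3333, product 0.1233; [3] prior 0.05, lik 0.4667, product 0.02333; [4] prior 0.47, lik 0.5385, product 0.2531.
Normalizing constant = 0.44374; the posterior for Bag 1 is its product over the sum, 0.04400/0.44374 = 0.0992.

Posterior probability ≈ 0.0992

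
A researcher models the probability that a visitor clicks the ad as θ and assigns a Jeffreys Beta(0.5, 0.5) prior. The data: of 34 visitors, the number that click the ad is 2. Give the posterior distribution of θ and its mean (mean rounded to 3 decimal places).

Posterior: Beta(2.5, 32.5); mean ≈ 0.071

Observing 2 successes and 32 failures updates Beta(0.5, 0.5) by adding the success and failure counts to the two shape parameters: α = 0.5+2 = 2.5, β = 0.5+32 = 32.5.
E[θ | data] = 2.5/(2.5+32.5) = 0.071.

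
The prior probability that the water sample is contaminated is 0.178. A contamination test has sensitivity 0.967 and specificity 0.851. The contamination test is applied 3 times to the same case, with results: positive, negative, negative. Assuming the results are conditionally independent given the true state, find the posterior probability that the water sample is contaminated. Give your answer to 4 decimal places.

Posterior P(H) ≈ 0.0021

Let H be the event that the water sample is contaminated; start with P(H) = 0.178. P('positive'|H) = 0.967, P('positive'|¬H) = 0.149.
Update on result 1 ('positive'): P(H) ← 0.967·0.1780 / (0.967·0.1780 + 0.149·0.8220) = 0.17213/0.29460 = 0.5843.
Update on result 2 ('negative'): P(H) ← 0.033·0.5843 / (0.033·0.5843 + 0.851·0.4157) = 0.019281/0.37307 = 0.0517.
Update on result 3 ('negative'): P(H) ← 0.033·0.0517 / (0.033·0.0517 + 0.851·0.9483) = 0.0017055/0.80873 = 0.0021.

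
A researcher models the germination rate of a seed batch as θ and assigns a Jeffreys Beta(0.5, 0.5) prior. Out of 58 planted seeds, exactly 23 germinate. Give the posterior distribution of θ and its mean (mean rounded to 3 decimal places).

Posterior: Beta(23.5, 35.5); mean ≈ 0.398

The binomial likelihood is conjugate to the Beta prior: with 23 successes and 35 failures, the posterior is Beta(0.5+23, 0.5+35) = Beta(23.5, 35.5).
Posterior mean = α/(α+β) = 23.5/59 = 0.398.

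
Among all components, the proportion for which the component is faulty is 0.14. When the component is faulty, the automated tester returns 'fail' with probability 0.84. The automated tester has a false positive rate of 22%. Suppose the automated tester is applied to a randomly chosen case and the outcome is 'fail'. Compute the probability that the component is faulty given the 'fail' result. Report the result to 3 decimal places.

P(H | E) ≈ 0.383

Write H for 'the component is faulty'. Prior odds H:¬H = 0.14/0.86 = 0.16279. For the 'fail' outcome, the likelihood ratio is 0.84/0.22 = 3.8182.
Posterior odds = 0.16279 × 3.8182 = 0.62156, so P(H|E) = 0.62156/(1+0.62156) = 0.383.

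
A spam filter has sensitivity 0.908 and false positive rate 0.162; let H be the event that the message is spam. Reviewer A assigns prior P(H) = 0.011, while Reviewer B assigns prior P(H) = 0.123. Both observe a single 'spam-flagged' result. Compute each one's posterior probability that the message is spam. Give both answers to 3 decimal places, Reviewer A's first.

Reviewer A: 0.059; Reviewer B: 0.440

P('+'|H) = 0.908, P('+'|¬H) = 0.162.
Reviewer A: numerator 0.908·0.011 = 0.0099880; evidence = 0.0099880+0.162·0.989 = 0.17021; posterior = 0.059.
Reviewer B: numerator 0.908·0.123 = 0.11168; evidence = 0.11168+0.162·0.877 = 0.25376; posterior = 0.440.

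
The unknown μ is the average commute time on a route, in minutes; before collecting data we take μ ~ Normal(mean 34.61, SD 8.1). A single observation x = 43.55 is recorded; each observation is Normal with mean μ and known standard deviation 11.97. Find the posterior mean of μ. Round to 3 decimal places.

Prior precision 1/τ₀² = 1/8.1² = 0.0152416; data precision n/σ² = 1/11.97² = 0.00697930.
Posterior precision = 0.0152416 + 0.00697930 = 0.0222209.
Posterior mean = (0.0152416·34.61 + 0.00697930·43.55) / 0.0222209 = 37.418.

Posterior mean ≈ 37.418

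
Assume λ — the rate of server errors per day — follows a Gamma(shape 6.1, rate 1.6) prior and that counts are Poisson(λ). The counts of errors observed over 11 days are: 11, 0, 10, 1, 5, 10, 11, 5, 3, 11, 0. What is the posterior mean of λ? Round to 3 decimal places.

Posterior mean ≈ 5.802

The Poisson likelihood adds the total count to the shape and the number of exposure periods to the rate. Here ∑xᵢ = 67 and n = 11, so shape 6.1→73.1 and rate 1.6→12.6.
E[λ | data] = 73.1/12.6 = 5.802.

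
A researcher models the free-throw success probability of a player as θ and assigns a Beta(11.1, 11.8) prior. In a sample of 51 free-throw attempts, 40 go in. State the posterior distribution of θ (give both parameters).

The binomial likelihood is conjugate to the Beta prior: with 40 successes and 11 failures, the posterior is Beta(11.1+40, 11.8+11) = Beta(51.1, 22.8).

Posterior: Beta(51.1, 22.8)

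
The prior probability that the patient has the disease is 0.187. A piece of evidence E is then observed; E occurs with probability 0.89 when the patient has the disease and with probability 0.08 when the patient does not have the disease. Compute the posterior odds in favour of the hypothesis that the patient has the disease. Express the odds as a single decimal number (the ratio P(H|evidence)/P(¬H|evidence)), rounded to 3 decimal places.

Posterior odds ≈ 2.559

Prior odds = 0.187/(1−0.187) = 0.23001.
Likelihood ratio for E = 0.89/0.08 = 11.125.
Posterior odds = prior odds × LR = 2.5589.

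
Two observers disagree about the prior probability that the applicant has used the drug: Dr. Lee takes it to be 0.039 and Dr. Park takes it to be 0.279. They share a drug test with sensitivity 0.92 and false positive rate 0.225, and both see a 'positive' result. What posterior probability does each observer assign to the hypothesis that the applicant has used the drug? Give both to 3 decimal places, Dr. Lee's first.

Dr. Lee: 0.142; Dr. Park: 0.613

The likelihood ratio for a 'positive' result is 0.92/0.225 = 4.0889.
Dr. Lee: prior odds 0.039/0.961 = 0.040583; posterior odds 0.16594; posterior probability 0.142.
Dr. Park: prior odds 0.279/0.721 = 0.38696; posterior odds 1.5822; posterior probability 0.613.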